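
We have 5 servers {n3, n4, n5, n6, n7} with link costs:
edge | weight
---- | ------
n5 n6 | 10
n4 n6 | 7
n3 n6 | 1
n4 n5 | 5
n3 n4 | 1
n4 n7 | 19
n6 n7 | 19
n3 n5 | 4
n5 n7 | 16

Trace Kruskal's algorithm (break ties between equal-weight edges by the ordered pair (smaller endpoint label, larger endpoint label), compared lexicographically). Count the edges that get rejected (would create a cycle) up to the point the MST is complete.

3

Kruskal: consider edges lightest-first.
n3 n4 (1): add — endpoints in different components.
n3 n6 (1): add — endpoints in different components.
n3 n5 (4): add — endpoints in different components.
n4 n5 (5): skip — n5 and n4 already connected.
n4 n6 (7): skip — n6 and n4 already connected.
n5 n6 (10): skip — n6 and n5 already connected.
n5 n7 (16): add — endpoints in different components.
Edges rejected before the tree was complete: 3.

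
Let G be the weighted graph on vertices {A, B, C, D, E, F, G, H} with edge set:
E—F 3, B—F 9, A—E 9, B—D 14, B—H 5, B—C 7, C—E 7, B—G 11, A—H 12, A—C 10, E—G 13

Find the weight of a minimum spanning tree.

56

Prim, starting at H.
Step 1: frontier [B—H 5, A—H 12] → take B—H (5); add B.
Step 2: frontier [B—C 7, B—F 9, B—G 11, B—D 14, A—H 12] → take B—C (7); add C.
Step 3: frontier [B—F 9, B—G 11, B—D 14, C—E 7, A—C 10, A—H 12] → take C—E (7); add E.
Step 4: frontier [B—F 9, B—G 11, B—D 14, A—C 10, E—F 3, A—E 9, E—G 13, A—H 12] → take E—F (3); add F.
Step 5: frontier [B—G 11, B—D 14, A—C 10, A—E 9, E—G 13, A—H 12] → take A—E (9); add A.
Step 6: frontier [B—G 11, B—D 14, E—G 13] → take B—G (11); add G.
Step 7: frontier [B—D 14] → take B—D (14); add D.
MST edges: B—H, B—C, C—E, E—F, A—E, B—G, B—D; total weight 5+7+7+3+9+11+14 = 56.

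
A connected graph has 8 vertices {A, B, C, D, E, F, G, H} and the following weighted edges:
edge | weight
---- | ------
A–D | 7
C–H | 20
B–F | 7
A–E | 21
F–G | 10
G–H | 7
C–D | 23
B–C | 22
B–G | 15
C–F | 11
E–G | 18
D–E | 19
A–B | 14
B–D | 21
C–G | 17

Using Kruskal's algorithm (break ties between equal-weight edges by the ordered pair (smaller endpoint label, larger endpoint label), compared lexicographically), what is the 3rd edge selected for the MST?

Kruskal's algorithm — process edges by increasing weight (ties by edge label):
A–D (7): add — endpoints in different components.
B–F (7): add — endpoints in different components.
G–H (7): add — endpoints in different components.
F–G (10): add — endpoints in different components.
C–F (11): add — endpoints in different components.
A–B (14): add — endpoints in different components.
B–G (15): skip — B and G already connected.
C–G (17): skip — C and G already connected.
E–G (18): add — endpoints in different components.
The 3rd edge added is G–H.

G-H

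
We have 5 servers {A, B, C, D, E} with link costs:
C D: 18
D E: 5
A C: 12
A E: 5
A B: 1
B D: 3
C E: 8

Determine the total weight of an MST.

17

Kruskal: consider edges lightest-first.
A B (1): add — endpoints in different components.
B D (3): add — endpoints in different components.
A E (5): add — endpoints in different components.
D E (5): skip — D and E already connected.
C E (8): add — endpoints in different components.
MST edges: A B, B D, A E, C E; total weight 1+3+5+8 = 17.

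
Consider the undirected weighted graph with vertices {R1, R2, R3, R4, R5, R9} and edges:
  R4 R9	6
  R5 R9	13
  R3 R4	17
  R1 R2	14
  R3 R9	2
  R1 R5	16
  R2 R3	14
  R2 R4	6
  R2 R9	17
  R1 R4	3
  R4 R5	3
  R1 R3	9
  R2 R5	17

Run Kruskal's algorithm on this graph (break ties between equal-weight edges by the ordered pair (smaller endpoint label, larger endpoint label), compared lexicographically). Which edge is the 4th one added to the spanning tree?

R2-R4

Sort edges by weight, then run Kruskal:
R3 R9 (2): add — endpoints in different components.
R1 R4 (3): add — endpoints in different components.
R4 R5 (3): add — endpoints in different components.
R2 R4 (6): add — endpoints in different components.
R4 R9 (6): add — endpoints in different components.
The 4th edge added is R2 R4.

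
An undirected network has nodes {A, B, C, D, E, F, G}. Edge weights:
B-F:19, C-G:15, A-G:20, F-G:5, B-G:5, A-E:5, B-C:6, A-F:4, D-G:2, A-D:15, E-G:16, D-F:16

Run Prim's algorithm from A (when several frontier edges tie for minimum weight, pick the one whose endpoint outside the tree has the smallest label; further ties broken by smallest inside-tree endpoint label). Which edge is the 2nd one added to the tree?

Grow the tree from A using Prim:
Step 1: frontier [A-F 4, A-E 5, A-D 15, A-G 20] → take A-F (4); add F.
Step 2: frontier [A-E 5, A-D 15, A-G 20, F-G 5, D-F 16, B-F 19] → take A-E (5); add E.
Step 3: frontier [A-D 15, A-G 20, E-G 16, F-G 5, D-F 16, B-F 19] → take F-G (5); add G.
Step 4: frontier [A-D 15, D-F 16, B-F 19, D-G 2, B-G 5, C-G 15] → take D-G (2); add D.
Step 5: frontier [B-F 19, B-G 5, C-G 15] → take B-G (5); add B.
Step 6: frontier [B-C 6, C-G 15] → take B-C (6); add C.
The 2nd edge added is A-E.

A-E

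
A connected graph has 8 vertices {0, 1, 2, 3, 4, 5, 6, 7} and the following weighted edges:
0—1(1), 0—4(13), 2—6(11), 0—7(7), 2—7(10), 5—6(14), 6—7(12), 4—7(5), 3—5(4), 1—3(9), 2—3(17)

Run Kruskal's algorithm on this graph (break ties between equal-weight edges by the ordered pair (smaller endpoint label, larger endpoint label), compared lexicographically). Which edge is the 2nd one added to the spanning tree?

Kruskal's algorithm — process edges by increasing weight (ties by edge label):
0—1 (1): add — endpoints in different components.
3—5 (4): add — endpoints in different components.
4—7 (5): add — endpoints in different components.
0—7 (7): add — endpoints in different components.
1—3 (9): add — endpoints in different components.
2—7 (10): add — endpoints in different components.
2—6 (11): add — endpoints in different components.
The 2nd edge added is 3—5.

3-5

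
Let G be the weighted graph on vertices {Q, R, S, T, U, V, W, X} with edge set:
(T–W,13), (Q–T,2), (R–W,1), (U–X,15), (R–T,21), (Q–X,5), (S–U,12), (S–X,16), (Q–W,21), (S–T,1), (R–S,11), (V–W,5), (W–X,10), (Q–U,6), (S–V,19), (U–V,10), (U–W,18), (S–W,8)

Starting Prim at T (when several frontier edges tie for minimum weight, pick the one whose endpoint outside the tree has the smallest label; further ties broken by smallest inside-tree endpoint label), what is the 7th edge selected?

Grow the tree from T using Prim:
Step 1: cheapest edge leaving the tree is S–T (1); add S.
Step 2: cheapest edge leaving the tree is Q–T (2); add Q.
Step 3: cheapest edge leaving the tree is Q–X (5); add X.
Step 4: cheapest edge leaving the tree is Q–U (6); add U.
Step 5: cheapest edge leaving the tree is S–W (8); add W.
Step 6: cheapest edge leaving the tree is R–W (1); add R.
Step 7: cheapest edge leaving the tree is V–W (5); add V.
The 7th edge added is V–W.

V-W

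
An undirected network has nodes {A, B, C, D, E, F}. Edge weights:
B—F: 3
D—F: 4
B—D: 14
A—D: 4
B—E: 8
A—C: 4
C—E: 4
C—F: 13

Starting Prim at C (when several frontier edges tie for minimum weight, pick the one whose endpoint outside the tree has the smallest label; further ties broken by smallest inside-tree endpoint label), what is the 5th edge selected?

B-F

Grow the tree from C using Prim:
Step 1: cheapest edge leaving the tree is A—C (4); add A.
Step 2: cheapest edge leaving the tree is A—D (4); add D.
Step 3: cheapest edge leaving the tree is C—E (4); add E.
Step 4: cheapest edge leaving the tree is D—F (4); add F.
Step 5: cheapest edge leaving the tree is B—F (3); add B.
The 5th edge added is B—F.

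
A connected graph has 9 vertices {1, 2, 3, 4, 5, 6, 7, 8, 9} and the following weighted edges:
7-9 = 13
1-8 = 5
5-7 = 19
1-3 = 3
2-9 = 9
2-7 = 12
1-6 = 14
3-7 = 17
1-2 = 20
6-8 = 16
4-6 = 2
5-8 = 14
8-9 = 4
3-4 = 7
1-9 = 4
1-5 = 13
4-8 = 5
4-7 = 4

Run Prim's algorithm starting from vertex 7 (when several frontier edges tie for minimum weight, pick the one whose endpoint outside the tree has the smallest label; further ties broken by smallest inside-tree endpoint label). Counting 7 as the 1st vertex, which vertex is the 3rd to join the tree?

Prim's algorithm from 7:
Step 1: cheapest edge leaving the tree is 4-7 (4); add 4.
Step 2: cheapest edge leaving the tree is 4-6 (2); add 6.
Step 3: cheapest edge leaving the tree is 4-8 (5); add 8.
Step 4: cheapest edge leaving the tree is 8-9 (4); add 9.
Step 5: cheapest edge leaving the tree is 1-9 (4); add 1.
Step 6: cheapest edge leaving the tree is 1-3 (3); add 3.
Step 7: cheapest edge leaving the tree is 2-9 (9); add 2.
Step 8: cheapest edge leaving the tree is 1-5 (13); add 5.
Vertex order: 7, 4, 6, 8, 9, 1, 3, 2, 5. The 3rd vertex is 6.

6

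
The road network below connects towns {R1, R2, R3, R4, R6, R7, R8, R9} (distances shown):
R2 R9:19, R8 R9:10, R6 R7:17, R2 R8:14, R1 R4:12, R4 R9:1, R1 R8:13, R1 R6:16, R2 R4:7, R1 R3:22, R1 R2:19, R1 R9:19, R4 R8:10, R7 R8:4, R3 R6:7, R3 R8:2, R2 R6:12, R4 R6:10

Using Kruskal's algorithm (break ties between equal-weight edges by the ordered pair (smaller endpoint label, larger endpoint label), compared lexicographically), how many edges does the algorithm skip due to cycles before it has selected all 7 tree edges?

2

Kruskal's algorithm — process edges by increasing weight (ties by edge label):
R4 R9 (1): add — endpoints in different components.
R3 R8 (2): add — endpoints in different components.
R7 R8 (4): add — endpoints in different components.
R2 R4 (7): add — endpoints in different components.
R3 R6 (7): add — endpoints in different components.
R4 R6 (10): add — endpoints in different components.
R4 R8 (10): skip — R8 and R4 already connected.
R8 R9 (10): skip — R8 and R9 already connected.
R1 R4 (12): add — endpoints in different components.
Edges rejected before the tree was complete: 2.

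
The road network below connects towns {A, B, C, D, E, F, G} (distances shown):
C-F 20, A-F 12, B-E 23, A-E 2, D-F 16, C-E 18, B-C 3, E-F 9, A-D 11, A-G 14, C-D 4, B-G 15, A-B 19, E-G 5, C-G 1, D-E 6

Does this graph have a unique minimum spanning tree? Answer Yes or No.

Yes

Sort edges by weight, then run Kruskal:
C-G (1): add. Components now {A} {B} {C,G} {D} {E} {F}
A-E (2): add. Components now {A,E} {B} {C,G} {D} {F}
B-C (3): add. Components now {A,E} {B,C,G} {D} {F}
C-D (4): add. Components now {A,E} {B,C,D,G} {F}
E-G (5): add. Components now {A,B,C,D,E,G} {F}
D-E (6): skip — D and E already connected.
E-F (9): add. Components now {A,B,C,D,E,F,G}
Every non-tree edge has weight strictly greater than the heaviest edge on the tree path between its endpoints, so the MST is unique.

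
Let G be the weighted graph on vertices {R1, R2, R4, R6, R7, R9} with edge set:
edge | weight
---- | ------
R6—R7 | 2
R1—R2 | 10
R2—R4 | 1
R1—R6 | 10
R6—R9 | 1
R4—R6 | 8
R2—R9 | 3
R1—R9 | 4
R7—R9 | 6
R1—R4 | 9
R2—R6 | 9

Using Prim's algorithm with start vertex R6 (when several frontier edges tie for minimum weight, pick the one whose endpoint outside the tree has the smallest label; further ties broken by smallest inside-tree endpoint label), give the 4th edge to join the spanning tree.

Prim's algorithm from R6:
Step 1: frontier [R6—R9 1, R6—R7 2, R4—R6 8, R2—R6 9, R1—R6 10] → take R6—R9 (1); add R9.
Step 2: frontier [R6—R7 2, R4—R6 8, R2—R6 9, R1—R6 10, R2—R9 3, R1—R9 4, R7—R9 6] → take R6—R7 (2); add R7.
Step 3: frontier [R4—R6 8, R2—R6 9, R1—R6 10, R2—R9 3, R1—R9 4] → take R2—R9 (3); add R2.
Step 4: frontier [R2—R4 1, R1—R2 10, R4—R6 8, R1—R6 10, R1—R9 4] → take R2—R4 (1); add R4.
Step 5: frontier [R1—R2 10, R1—R4 9, R1—R6 10, R1—R9 4] → take R1—R9 (4); add R1.
The 4th edge added is R2—R4.

R2-R4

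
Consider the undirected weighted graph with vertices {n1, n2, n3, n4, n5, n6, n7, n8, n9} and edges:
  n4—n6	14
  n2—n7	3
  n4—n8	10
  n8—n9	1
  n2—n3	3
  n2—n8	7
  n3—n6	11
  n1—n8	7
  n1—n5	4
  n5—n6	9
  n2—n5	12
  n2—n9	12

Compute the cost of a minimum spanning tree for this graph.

44

Kruskal's algorithm — process edges by increasing weight (ties by edge label):
n8—n9 (1): add — endpoints in different components.
n2—n3 (3): add — endpoints in different components.
n2—n7 (3): add — endpoints in different components.
n1—n5 (4): add — endpoints in different components.
n1—n8 (7): add — endpoints in different components.
n2—n8 (7): add — endpoints in different components.
n5—n6 (9): add — endpoints in different components.
n4—n8 (10): add — endpoints in different components.
MST edges: n8—n9, n2—n3, n2—n7, n1—n5, n1—n8, n2—n8, n5—n6, n4—n8; total weight 1+3+3+4+7+7+9+10 = 44.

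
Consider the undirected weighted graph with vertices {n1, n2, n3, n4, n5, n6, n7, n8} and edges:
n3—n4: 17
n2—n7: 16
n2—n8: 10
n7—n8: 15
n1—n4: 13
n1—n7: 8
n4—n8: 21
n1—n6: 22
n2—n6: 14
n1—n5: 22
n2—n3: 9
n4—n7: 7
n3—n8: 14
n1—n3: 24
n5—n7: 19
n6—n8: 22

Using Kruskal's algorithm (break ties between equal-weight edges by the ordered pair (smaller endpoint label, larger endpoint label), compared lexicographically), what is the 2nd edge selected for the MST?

n1-n7

Kruskal: consider edges lightest-first.
n4—n7 (7): add — endpoints in different components.
n1—n7 (8): add — endpoints in different components.
n2—n3 (9): add — endpoints in different components.
n2—n8 (10): add — endpoints in different components.
n1—n4 (13): skip — n1 and n4 already connected.
n2—n6 (14): add — endpoints in different components.
n3—n8 (14): skip — n3 and n8 already connected.
n7—n8 (15): add — endpoints in different components.
n2—n7 (16): skip — n7 and n2 already connected.
n3—n4 (17): skip — n3 and n4 already connected.
n5—n7 (19): add — endpoints in different components.
The 2nd edge added is n1—n7.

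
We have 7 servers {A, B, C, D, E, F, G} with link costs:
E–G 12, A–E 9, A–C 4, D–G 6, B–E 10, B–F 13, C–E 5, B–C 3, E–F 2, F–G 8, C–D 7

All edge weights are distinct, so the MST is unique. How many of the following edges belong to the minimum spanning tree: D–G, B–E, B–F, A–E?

1

Kruskal: consider edges lightest-first.
E–F (2): add — endpoints in different components.
B–C (3): add — endpoints in different components.
A–C (4): add — endpoints in different components.
C–E (5): add — endpoints in different components.
D–G (6): add — endpoints in different components.
C–D (7): add — endpoints in different components.
MST edge set: {E–F, B–C, A–C, C–E, D–G, C–D}.
Of the listed edges, {D–G} are in the MST → 1.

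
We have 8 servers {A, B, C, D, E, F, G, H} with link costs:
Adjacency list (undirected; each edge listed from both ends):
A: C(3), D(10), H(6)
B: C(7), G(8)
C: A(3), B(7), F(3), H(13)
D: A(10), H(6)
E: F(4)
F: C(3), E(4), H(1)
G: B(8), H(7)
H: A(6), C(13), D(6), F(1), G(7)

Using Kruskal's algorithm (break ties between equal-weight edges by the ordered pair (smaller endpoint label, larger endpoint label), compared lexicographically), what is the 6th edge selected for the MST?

B-C

Sort edges by weight, then run Kruskal:
F H (1): add — endpoints in different components.
A C (3): add — endpoints in different components.
C F (3): add — endpoints in different components.
E F (4): add — endpoints in different components.
A H (6): skip — A and H already connected.
D H (6): add — endpoints in different components.
B C (7): add — endpoints in different components.
G H (7): add — endpoints in different components.
The 6th edge added is B C.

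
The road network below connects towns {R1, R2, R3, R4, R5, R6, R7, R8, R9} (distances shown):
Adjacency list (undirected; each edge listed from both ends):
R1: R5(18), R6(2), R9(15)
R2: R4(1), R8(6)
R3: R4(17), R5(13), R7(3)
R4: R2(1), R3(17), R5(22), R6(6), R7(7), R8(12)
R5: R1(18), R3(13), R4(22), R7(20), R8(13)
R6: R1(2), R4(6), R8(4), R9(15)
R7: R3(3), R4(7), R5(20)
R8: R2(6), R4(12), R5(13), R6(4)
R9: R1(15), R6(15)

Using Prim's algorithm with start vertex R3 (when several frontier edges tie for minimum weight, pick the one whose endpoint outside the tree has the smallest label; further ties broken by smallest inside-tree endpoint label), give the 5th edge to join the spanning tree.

Grow the tree from R3 using Prim:
Step 1: cheapest edge leaving the tree is R3–R7 (3); add R7.
Step 2: cheapest edge leaving the tree is R4–R7 (7); add R4.
Step 3: cheapest edge leaving the tree is R2–R4 (1); add R2.
Step 4: cheapest edge leaving the tree is R4–R6 (6); add R6.
Step 5: cheapest edge leaving the tree is R1–R6 (2); add R1.
Step 6: cheapest edge leaving the tree is R6–R8 (4); add R8.
Step 7: cheapest edge leaving the tree is R3–R5 (13); add R5.
Step 8: cheapest edge leaving the tree is R1–R9 (15); add R9.
The 5th edge added is R1–R6.

R1-R6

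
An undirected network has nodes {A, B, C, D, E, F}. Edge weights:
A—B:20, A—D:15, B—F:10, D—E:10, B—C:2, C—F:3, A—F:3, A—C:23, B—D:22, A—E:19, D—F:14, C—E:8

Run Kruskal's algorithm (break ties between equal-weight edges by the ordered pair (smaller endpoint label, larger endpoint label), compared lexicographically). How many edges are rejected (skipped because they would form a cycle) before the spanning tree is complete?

Kruskal: consider edges lightest-first.
B—C (2): add. Components now {A} {B,C} {D} {E} {F}
A—F (3): add. Components now {A,F} {B,C} {D} {E}
C—F (3): add. Components now {A,B,C,F} {D} {E}
C—E (8): add. Components now {A,B,C,E,F} {D}
B—F (10): skip — B and F already connected.
D—E (10): add. Components now {A,B,C,D,E,F}
Edges rejected before the tree was complete: 1.

1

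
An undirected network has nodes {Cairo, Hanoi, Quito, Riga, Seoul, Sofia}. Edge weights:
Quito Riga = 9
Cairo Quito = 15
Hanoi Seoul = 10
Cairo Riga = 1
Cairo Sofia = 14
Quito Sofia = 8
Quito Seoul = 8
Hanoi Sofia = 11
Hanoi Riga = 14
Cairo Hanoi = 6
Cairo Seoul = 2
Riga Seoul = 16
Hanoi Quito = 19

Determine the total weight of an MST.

25

Prim, starting at Quito.
Step 1: cheapest edge leaving the tree is Quito Seoul (8); add Seoul.
Step 2: cheapest edge leaving the tree is Cairo Seoul (2); add Cairo.
Step 3: cheapest edge leaving the tree is Cairo Riga (1); add Riga.
Step 4: cheapest edge leaving the tree is Cairo Hanoi (6); add Hanoi.
Step 5: cheapest edge leaving the tree is Quito Sofia (8); add Sofia.
MST edges: Quito Seoul, Cairo Seoul, Cairo Riga, Cairo Hanoi, Quito Sofia; total weight 8+2+1+6+8 = 25.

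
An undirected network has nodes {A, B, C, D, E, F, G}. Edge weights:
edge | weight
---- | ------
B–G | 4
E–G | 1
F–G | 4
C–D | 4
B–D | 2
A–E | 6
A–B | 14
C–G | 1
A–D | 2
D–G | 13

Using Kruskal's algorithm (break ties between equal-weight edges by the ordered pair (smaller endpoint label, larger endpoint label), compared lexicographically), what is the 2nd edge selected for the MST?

Kruskal: consider edges lightest-first.
C–G (1): add — endpoints in different components.
E–G (1): add — endpoints in different components.
A–D (2): add — endpoints in different components.
B–D (2): add — endpoints in different components.
B–G (4): add — endpoints in different components.
C–D (4): skip — C and D already connected.
F–G (4): add — endpoints in different components.
The 2nd edge added is E–G.

E-G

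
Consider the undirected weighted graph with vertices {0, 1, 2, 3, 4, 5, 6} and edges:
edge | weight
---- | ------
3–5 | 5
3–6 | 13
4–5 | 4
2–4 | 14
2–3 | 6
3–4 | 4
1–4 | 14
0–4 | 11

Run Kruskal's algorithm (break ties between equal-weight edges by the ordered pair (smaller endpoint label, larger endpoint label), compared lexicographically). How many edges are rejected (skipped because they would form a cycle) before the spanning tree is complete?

1

Kruskal's algorithm — process edges by increasing weight (ties by edge label):
3–4 (4): add. Components now {0} {1} {2} {3,4} {5} {6}
4–5 (4): add. Components now {0} {1} {2} {3,4,5} {6}
3–5 (5): skip — 3 and 5 already connected.
2–3 (6): add. Components now {0} {1} {2,3,4,5} {6}
0–4 (11): add. Components now {0,2,3,4,5} {1} {6}
3–6 (13): add. Components now {0,2,3,4,5,6} {1}
1–4 (14): add. Components now {0,1,2,3,4,5,6}
Edges rejected before the tree was complete: 1.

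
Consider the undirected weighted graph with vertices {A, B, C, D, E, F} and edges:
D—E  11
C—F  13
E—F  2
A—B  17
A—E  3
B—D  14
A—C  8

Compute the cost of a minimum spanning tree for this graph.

38

Kruskal: consider edges lightest-first.
E—F (2): add. Components now {A} {B} {C} {D} {E,F}
A—E (3): add. Components now {A,E,F} {B} {C} {D}
A—C (8): add. Components now {A,C,E,F} {B} {D}
D—E (11): add. Components now {A,C,D,E,F} {B}
C—F (13): skip — C and F already connected.
B—D (14): add. Components now {A,B,C,D,E,F}
MST edges: E—F, A—E, A—C, D—E, B—D; total weight 2+3+8+11+14 = 38.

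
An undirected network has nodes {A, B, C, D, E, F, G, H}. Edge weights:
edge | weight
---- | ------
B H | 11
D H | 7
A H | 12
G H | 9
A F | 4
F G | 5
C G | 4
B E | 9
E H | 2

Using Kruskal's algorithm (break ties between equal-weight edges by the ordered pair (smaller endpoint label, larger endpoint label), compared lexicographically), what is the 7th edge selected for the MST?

Kruskal's algorithm — process edges by increasing weight (ties by edge label):
E H (2): add — endpoints in different components.
A F (4): add — endpoints in different components.
C G (4): add — endpoints in different components.
F G (5): add — endpoints in different components.
D H (7): add — endpoints in different components.
B E (9): add — endpoints in different components.
G H (9): add — endpoints in different components.
The 7th edge added is G H.

G-H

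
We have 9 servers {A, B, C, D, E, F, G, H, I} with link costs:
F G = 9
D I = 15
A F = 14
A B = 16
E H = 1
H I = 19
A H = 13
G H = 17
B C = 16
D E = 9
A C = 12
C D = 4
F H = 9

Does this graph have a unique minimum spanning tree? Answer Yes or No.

Sort edges by weight, then run Kruskal:
E H (1): add — endpoints in different components.
C D (4): add — endpoints in different components.
D E (9): add — endpoints in different components.
F G (9): add — endpoints in different components.
F H (9): add — endpoints in different components.
A C (12): add — endpoints in different components.
A H (13): skip — A and H already connected.
A F (14): skip — A and F already connected.
D I (15): add — endpoints in different components.
A B (16): add — endpoints in different components.
Non-tree edge B C has weight 16, equal to the heaviest edge on its tree cycle — swapping gives another MST of the same weight. Not unique.

No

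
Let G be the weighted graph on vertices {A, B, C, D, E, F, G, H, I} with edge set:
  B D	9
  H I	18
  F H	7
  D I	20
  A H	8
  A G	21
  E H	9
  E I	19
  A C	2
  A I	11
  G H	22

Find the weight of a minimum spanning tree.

Prim's algorithm from D:
Step 1: frontier [B D 9, D I 20] → take B D (9); add B.
Step 2: frontier [D I 20] → take D I (20); add I.
Step 3: frontier [A I 11, H I 18, E I 19] → take A I (11); add A.
Step 4: frontier [A C 2, A H 8, A G 21, H I 18, E I 19] → take A C (2); add C.
Step 5: frontier [A H 8, A G 21, H I 18, E I 19] → take A H (8); add H.
Step 6: frontier [A G 21, F H 7, E H 9, G H 22, E I 19] → take F H (7); add F.
Step 7: frontier [A G 21, E H 9, G H 22, E I 19] → take E H (9); add E.
Step 8: frontier [A G 21, G H 22] → take A G (21); add G.
MST edges: B D, D I, A I, A C, A H, F H, E H, A G; total weight 9+20+11+2+8+7+9+21 = 87.

87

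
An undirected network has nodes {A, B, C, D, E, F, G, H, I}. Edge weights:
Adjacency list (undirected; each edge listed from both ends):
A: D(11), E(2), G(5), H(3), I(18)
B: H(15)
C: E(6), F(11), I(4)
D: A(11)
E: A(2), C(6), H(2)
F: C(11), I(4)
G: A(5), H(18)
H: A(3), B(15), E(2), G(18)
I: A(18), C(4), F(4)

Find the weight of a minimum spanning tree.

Kruskal's algorithm — process edges by increasing weight (ties by edge label):
A—E (2): add — endpoints in different components.
E—H (2): add — endpoints in different components.
A—H (3): skip — A and H already connected.
C—I (4): add — endpoints in different components.
F—I (4): add — endpoints in different components.
A—G (5): add — endpoints in different components.
C—E (6): add — endpoints in different components.
A—D (11): add — endpoints in different components.
C—F (11): skip — C and F already connected.
B—H (15): add — endpoints in different components.
MST edges: A—E, E—H, C—I, F—I, A—G, C—E, A—D, B—H; total weight 2+2+4+4+5+6+11+15 = 49.

49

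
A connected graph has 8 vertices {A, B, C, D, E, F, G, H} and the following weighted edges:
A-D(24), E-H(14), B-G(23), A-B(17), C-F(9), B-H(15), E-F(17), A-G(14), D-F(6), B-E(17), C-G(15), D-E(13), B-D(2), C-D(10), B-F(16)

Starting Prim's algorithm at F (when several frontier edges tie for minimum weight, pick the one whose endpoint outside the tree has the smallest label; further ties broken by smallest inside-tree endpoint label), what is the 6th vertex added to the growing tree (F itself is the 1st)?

Prim, starting at F.
Step 1: cheapest edge leaving the tree is D-F (6); add D.
Step 2: cheapest edge leaving the tree is B-D (2); add B.
Step 3: cheapest edge leaving the tree is C-F (9); add C.
Step 4: cheapest edge leaving the tree is D-E (13); add E.
Step 5: cheapest edge leaving the tree is E-H (14); add H.
Step 6: cheapest edge leaving the tree is C-G (15); add G.
Step 7: cheapest edge leaving the tree is A-G (14); add A.
Vertex order: F, D, B, C, E, H, G, A. The 6th vertex is H.

H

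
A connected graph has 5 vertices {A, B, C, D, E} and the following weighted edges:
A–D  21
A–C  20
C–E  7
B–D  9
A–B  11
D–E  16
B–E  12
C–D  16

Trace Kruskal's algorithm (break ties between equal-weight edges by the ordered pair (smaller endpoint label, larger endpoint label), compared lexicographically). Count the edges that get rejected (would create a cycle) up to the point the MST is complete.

0

Kruskal: consider edges lightest-first.
C–E (7): add — endpoints in different components.
B–D (9): add — endpoints in different components.
A–B (11): add — endpoints in different components.
B–E (12): add — endpoints in different components.
Edges rejected before the tree was complete: 0.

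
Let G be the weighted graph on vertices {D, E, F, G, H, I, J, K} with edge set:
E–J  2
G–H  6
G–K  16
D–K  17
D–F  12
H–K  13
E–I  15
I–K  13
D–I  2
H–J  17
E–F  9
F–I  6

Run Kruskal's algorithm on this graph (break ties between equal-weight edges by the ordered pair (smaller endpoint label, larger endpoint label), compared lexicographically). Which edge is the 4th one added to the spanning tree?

Kruskal's algorithm — process edges by increasing weight (ties by edge label):
D–I (2): add — endpoints in different components.
E–J (2): add — endpoints in different components.
F–I (6): add — endpoints in different components.
G–H (6): add — endpoints in different components.
E–F (9): add — endpoints in different components.
D–F (12): skip — D and F already connected.
H–K (13): add — endpoints in different components.
I–K (13): add — endpoints in different components.
The 4th edge added is G–H.

G-H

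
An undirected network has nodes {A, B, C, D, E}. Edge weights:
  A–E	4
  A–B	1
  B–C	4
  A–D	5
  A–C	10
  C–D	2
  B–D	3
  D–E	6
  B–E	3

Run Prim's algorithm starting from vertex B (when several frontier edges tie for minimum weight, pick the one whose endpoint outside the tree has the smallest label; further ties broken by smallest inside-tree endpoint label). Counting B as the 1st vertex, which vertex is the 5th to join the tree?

E

Prim, starting at B.
Step 1: cheapest edge leaving the tree is A–B (1); add A.
Step 2: cheapest edge leaving the tree is B–D (3); add D.
Step 3: cheapest edge leaving the tree is C–D (2); add C.
Step 4: cheapest edge leaving the tree is B–E (3); add E.
Vertex order: B, A, D, C, E. The 5th vertex is E.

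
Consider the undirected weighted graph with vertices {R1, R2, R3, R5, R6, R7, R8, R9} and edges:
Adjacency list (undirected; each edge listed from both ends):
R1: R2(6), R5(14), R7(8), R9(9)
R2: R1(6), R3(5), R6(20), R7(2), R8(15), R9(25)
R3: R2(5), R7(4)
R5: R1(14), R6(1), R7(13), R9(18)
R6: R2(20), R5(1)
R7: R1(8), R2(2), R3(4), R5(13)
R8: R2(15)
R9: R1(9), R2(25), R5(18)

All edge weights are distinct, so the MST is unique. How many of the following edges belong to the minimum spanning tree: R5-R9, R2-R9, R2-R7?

1

Kruskal: consider edges lightest-first.
R5-R6 (1): add — endpoints in different components.
R2-R7 (2): add — endpoints in different components.
R3-R7 (4): add — endpoints in different components.
R2-R3 (5): skip — R3 and R2 already connected.
R1-R2 (6): add — endpoints in different components.
R1-R7 (8): skip — R7 and R1 already connected.
R1-R9 (9): add — endpoints in different components.
R5-R7 (13): add — endpoints in different components.
R1-R5 (14): skip — R5 and R1 already connected.
R2-R8 (15): add — endpoints in different components.
MST edge set: {R5-R6, R2-R7, R3-R7, R1-R2, R1-R9, R5-R7, R2-R8}.
Of the listed edges, {R2-R7} are in the MST → 1.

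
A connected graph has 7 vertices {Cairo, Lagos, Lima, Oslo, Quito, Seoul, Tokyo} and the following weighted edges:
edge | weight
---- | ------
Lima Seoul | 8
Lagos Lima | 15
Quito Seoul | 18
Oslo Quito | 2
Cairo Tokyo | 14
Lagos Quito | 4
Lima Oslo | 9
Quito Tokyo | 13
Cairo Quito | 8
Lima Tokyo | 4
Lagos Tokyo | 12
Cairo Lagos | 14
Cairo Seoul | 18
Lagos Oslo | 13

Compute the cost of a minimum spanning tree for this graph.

Kruskal's algorithm — process edges by increasing weight (ties by edge label):
Oslo Quito (2): add. Components now {Cairo} {Lima} {Seoul} {Oslo,Quito} {Tokyo} {Lagos}
Lagos Quito (4): add. Components now {Cairo} {Lima} {Seoul} {Lagos,Oslo,Quito} {Tokyo}
Lima Tokyo (4): add. Components now {Cairo} {Lima,Tokyo} {Seoul} {Lagos,Oslo,Quito}
Cairo Quito (8): add. Components now {Cairo,Lagos,Oslo,Quito} {Lima,Tokyo} {Seoul}
Lima Seoul (8): add. Components now {Cairo,Lagos,Oslo,Quito} {Lima,Seoul,Tokyo}
Lima Oslo (9): add. Components now {Cairo,Lagos,Lima,Oslo,Quito,Seoul,Tokyo}
MST edges: Oslo Quito, Lagos Quito, Lima Tokyo, Cairo Quito, Lima Seoul, Lima Oslo; total weight 2+4+4+8+8+9 = 35.

35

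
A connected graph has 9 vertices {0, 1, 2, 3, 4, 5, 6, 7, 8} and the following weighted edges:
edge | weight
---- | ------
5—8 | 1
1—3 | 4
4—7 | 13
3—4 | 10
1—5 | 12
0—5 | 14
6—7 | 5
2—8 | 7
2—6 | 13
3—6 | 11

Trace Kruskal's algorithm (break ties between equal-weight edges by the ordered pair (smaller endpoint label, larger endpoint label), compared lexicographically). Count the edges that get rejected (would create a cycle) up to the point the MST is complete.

2

Sort edges by weight, then run Kruskal:
5—8 (1): add — endpoints in different components.
1—3 (4): add — endpoints in different components.
6—7 (5): add — endpoints in different components.
2—8 (7): add — endpoints in different components.
3—4 (10): add — endpoints in different components.
3—6 (11): add — endpoints in different components.
1—5 (12): add — endpoints in different components.
2—6 (13): skip — 2 and 6 already connected.
4—7 (13): skip — 4 and 7 already connected.
0—5 (14): add — endpoints in different components.
Edges rejected before the tree was complete: 2.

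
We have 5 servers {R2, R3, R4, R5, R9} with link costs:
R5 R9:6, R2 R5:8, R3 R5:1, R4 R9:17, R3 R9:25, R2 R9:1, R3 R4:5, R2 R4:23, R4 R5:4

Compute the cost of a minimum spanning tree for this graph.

12

Kruskal: consider edges lightest-first.
R2 R9 (1): add. Components now {R2,R9} {R4} {R5} {R3}
R3 R5 (1): add. Components now {R2,R9} {R4} {R3,R5}
R4 R5 (4): add. Components now {R2,R9} {R3,R4,R5}
R3 R4 (5): skip — R4 and R3 already connected.
R5 R9 (6): add. Components now {R2,R3,R4,R5,R9}
MST edges: R2 R9, R3 R5, R4 R5, R5 R9; total weight 1+1+4+6 = 12.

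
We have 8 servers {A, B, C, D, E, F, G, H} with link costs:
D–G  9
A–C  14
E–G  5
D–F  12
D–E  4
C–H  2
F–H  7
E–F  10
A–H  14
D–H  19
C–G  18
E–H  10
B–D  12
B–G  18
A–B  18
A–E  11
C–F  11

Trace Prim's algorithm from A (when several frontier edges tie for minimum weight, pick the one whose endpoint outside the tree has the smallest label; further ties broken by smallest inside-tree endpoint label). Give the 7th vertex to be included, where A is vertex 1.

C

Prim's algorithm from A:
Step 1: cheapest edge leaving the tree is A–E (11); add E.
Step 2: cheapest edge leaving the tree is D–E (4); add D.
Step 3: cheapest edge leaving the tree is E–G (5); add G.
Step 4: cheapest edge leaving the tree is E–F (10); add F.
Step 5: cheapest edge leaving the tree is F–H (7); add H.
Step 6: cheapest edge leaving the tree is C–H (2); add C.
Step 7: cheapest edge leaving the tree is B–D (12); add B.
Vertex order: A, E, D, G, F, H, C, B. The 7th vertex is C.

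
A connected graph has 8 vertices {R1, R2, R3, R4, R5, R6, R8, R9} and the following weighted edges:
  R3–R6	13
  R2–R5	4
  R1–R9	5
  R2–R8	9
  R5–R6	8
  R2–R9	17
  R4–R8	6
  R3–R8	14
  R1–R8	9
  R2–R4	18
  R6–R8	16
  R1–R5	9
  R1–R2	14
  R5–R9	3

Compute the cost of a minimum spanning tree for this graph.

Prim, starting at R8.
Step 1: frontier [R4–R8 6, R1–R8 9, R2–R8 9, R3–R8 14, R6–R8 16] → take R4–R8 (6); add R4.
Step 2: frontier [R2–R4 18, R1–R8 9, R2–R8 9, R3–R8 14, R6–R8 16] → take R1–R8 (9); add R1.
Step 3: frontier [R1–R9 5, R1–R5 9, R1–R2 14, R2–R4 18, R2–R8 9, R3–R8 14, R6–R8 16] → take R1–R9 (5); add R9.
Step 4: frontier [R1–R5 9, R1–R2 14, R2–R4 18, R2–R8 9, R3–R8 14, R6–R8 16, R5–R9 3, R2–R9 17] → take R5–R9 (3); add R5.
Step 5: frontier [R1–R2 14, R2–R4 18, R2–R5 4, R5–R6 8, R2–R8 9, R3–R8 14, R6–R8 16, R2–R9 17] → take R2–R5 (4); add R2.
Step 6: frontier [R5–R6 8, R3–R8 14, R6–R8 16] → take R5–R6 (8); add R6.
Step 7: frontier [R3–R6 13, R3–R8 14] → take R3–R6 (13); add R3.
MST edges: R4–R8, R1–R8, R1–R9, R5–R9, R2–R5, R5–R6, R3–R6; total weight 6+9+5+3+4+8+13 = 48.

48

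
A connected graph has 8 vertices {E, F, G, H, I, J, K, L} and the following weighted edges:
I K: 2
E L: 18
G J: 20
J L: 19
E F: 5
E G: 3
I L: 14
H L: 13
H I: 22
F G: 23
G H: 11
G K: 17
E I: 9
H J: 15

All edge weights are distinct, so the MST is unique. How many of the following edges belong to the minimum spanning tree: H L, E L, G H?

Sort edges by weight, then run Kruskal:
I K (2): add — endpoints in different components.
E G (3): add — endpoints in different components.
E F (5): add — endpoints in different components.
E I (9): add — endpoints in different components.
G H (11): add — endpoints in different components.
H L (13): add — endpoints in different components.
I L (14): skip — I and L already connected.
H J (15): add — endpoints in different components.
MST edge set: {I K, E G, E F, E I, G H, H L, H J}.
Of the listed edges, {H L, G H} are in the MST → 2.

2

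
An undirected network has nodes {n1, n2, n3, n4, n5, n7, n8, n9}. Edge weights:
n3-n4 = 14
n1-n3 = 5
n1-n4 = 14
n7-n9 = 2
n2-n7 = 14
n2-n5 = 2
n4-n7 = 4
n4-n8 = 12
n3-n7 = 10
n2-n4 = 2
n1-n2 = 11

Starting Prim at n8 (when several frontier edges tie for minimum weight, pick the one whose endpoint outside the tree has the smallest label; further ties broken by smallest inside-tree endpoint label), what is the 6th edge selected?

n3-n7

Grow the tree from n8 using Prim:
Step 1: frontier [n4-n8 12] → take n4-n8 (12); add n4.
Step 2: frontier [n2-n4 2, n4-n7 4, n1-n4 14, n3-n4 14] → take n2-n4 (2); add n2.
Step 3: frontier [n2-n5 2, n1-n2 11, n2-n7 14, n4-n7 4, n1-n4 14, n3-n4 14] → take n2-n5 (2); add n5.
Step 4: frontier [n1-n2 11, n2-n7 14, n4-n7 4, n1-n4 14, n3-n4 14] → take n4-n7 (4); add n7.
Step 5: frontier [n1-n2 11, n1-n4 14, n3-n4 14, n7-n9 2, n3-n7 10] → take n7-n9 (2); add n9.
Step 6: frontier [n1-n2 11, n1-n4 14, n3-n4 14, n3-n7 10] → take n3-n7 (10); add n3.
Step 7: frontier [n1-n2 11, n1-n3 5, n1-n4 14] → take n1-n3 (5); add n1.
The 6th edge added is n3-n7.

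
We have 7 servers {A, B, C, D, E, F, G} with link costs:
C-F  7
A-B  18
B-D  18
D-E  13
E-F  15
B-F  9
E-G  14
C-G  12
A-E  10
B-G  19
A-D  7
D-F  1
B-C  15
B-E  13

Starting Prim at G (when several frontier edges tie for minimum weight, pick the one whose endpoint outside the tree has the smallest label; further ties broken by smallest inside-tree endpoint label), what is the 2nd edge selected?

C-F

Grow the tree from G using Prim:
Step 1: cheapest edge leaving the tree is C-G (12); add C.
Step 2: cheapest edge leaving the tree is C-F (7); add F.
Step 3: cheapest edge leaving the tree is D-F (1); add D.
Step 4: cheapest edge leaving the tree is A-D (7); add A.
Step 5: cheapest edge leaving the tree is B-F (9); add B.
Step 6: cheapest edge leaving the tree is A-E (10); add E.
The 2nd edge added is C-F.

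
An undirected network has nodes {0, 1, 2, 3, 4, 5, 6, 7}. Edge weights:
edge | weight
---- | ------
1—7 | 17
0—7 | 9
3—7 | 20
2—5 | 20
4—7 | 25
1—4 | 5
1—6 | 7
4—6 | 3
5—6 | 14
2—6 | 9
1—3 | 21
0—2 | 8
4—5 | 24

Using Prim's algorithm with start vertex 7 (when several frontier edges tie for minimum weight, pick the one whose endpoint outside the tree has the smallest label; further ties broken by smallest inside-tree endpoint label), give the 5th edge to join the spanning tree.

1-4

Grow the tree from 7 using Prim:
Step 1: frontier [0—7 9, 1—7 17, 3—7 20, 4—7 25] → take 0—7 (9); add 0.
Step 2: frontier [0—2 8, 1—7 17, 3—7 20, 4—7 25] → take 0—2 (8); add 2.
Step 3: frontier [2—6 9, 2—5 20, 1—7 17, 3—7 20, 4—7 25] → take 2—6 (9); add 6.
Step 4: frontier [2—5 20, 4—6 3, 1—6 7, 5—6 14, 1—7 17, 3—7 20, 4—7 25] → take 4—6 (3); add 4.
Step 5: frontier [2—5 20, 1—4 5, 4—5 24, 1—6 7, 5—6 14, 1—7 17, 3—7 20] → take 1—4 (5); add 1.
Step 6: frontier [1—3 21, 2—5 20, 4—5 24, 5—6 14, 3—7 20] → take 5—6 (14); add 5.
Step 7: frontier [1—3 21, 3—7 20] → take 3—7 (20); add 3.
The 5th edge added is 1—4.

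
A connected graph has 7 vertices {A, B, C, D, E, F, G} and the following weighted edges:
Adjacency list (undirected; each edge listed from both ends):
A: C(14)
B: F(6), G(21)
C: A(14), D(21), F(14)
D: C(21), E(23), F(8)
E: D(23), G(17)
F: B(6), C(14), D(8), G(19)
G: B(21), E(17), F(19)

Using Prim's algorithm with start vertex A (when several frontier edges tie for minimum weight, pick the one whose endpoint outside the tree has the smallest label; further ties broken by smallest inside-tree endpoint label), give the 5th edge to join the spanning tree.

Prim's algorithm from A:
Step 1: frontier [A–C 14] → take A–C (14); add C.
Step 2: frontier [C–F 14, C–D 21] → take C–F (14); add F.
Step 3: frontier [C–D 21, B–F 6, D–F 8, F–G 19] → take B–F (6); add B.
Step 4: frontier [B–G 21, C–D 21, D–F 8, F–G 19] → take D–F (8); add D.
Step 5: frontier [B–G 21, D–E 23, F–G 19] → take F–G (19); add G.
Step 6: frontier [D–E 23, E–G 17] → take E–G (17); add E.
The 5th edge added is F–G.

F-G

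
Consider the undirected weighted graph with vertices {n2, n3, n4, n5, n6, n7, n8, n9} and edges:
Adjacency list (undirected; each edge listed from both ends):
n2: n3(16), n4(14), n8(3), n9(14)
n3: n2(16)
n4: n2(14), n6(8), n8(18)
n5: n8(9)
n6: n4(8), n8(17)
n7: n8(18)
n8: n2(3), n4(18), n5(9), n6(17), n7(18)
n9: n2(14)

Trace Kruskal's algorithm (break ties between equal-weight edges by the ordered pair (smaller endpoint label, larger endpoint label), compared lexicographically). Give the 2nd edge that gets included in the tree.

n4-n6

Kruskal: consider edges lightest-first.
n2–n8 (3): add — endpoints in different components.
n4–n6 (8): add — endpoints in different components.
n5–n8 (9): add — endpoints in different components.
n2–n4 (14): add — endpoints in different components.
n2–n9 (14): add — endpoints in different components.
n2–n3 (16): add — endpoints in different components.
n6–n8 (17): skip — n8 and n6 already connected.
n4–n8 (18): skip — n8 and n4 already connected.
n7–n8 (18): add — endpoints in different components.
The 2nd edge added is n4–n6.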